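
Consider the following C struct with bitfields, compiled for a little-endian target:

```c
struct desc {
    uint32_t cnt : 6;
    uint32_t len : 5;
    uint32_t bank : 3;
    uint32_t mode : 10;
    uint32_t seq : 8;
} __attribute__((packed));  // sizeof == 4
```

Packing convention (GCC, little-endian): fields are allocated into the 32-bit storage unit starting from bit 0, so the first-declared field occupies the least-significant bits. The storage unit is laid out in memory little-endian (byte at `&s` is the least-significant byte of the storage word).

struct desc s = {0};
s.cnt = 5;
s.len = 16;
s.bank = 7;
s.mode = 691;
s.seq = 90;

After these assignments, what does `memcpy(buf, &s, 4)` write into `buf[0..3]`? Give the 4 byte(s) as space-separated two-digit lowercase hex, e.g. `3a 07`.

[0+:6] cnt=5 & 0x3f = 0x5; word=0x00000005
[6+:5] len=16 & 0x1f = 0x10; word=0x00000405
[11+:3] bank=7 & 0x7 = 0x7; word=0x00003c05
[14+:10] mode=691 & 0x3ff = 0x2b3; word=0x00acfc05
[24+:8] seq=90 & 0xff = 0x5a; word=0x5aacfc05
word = 0x5aacfc05 → little-endian bytes:
  [0]=0x05  [1]=0xfc  [2]=0xac  [3]=0x5a

05 fc ac 5a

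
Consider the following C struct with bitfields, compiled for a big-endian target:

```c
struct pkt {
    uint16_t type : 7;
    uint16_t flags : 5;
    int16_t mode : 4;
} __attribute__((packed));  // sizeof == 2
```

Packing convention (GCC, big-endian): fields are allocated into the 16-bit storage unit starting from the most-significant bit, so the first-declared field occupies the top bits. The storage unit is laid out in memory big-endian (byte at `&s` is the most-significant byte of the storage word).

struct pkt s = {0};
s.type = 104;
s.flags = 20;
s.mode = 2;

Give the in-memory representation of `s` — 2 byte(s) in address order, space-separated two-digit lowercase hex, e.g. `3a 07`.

type (7b) val=104 bits=0x68 at bit 9: 0xd000
flags (5b) val=20 bits=0x14 at bit 4: 0xd140
mode (4b) val=2 bits=0x2 at bit 0: 0xd142
word = 0xd142 → big-endian bytes:
  [0]=0xd1  [1]=0x42

d1 42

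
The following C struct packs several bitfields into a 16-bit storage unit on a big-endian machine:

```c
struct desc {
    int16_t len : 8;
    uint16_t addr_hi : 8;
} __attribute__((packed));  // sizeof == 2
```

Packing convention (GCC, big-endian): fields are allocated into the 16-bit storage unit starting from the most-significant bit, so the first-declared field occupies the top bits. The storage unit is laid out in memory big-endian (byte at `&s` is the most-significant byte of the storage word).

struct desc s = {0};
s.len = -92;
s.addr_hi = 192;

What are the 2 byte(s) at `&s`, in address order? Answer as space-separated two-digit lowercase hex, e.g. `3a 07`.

a4 c0

[8+:8] len=-92 & 0xff = 0xa4; word=0xa400
[0+:8] addr_hi=192 & 0xff = 0xc0; word=0xa4c0
word = 0xa4c0 → big-endian bytes:
  [0]=0xa4  [1]=0xc0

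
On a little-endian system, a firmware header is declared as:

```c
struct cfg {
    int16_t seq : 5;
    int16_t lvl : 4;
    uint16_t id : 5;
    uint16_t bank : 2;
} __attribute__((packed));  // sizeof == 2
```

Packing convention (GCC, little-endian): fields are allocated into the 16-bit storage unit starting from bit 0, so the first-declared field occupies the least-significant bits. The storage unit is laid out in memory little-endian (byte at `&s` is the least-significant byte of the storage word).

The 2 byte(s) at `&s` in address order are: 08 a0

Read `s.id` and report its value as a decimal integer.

16

[0]=0x08 [1]=0xa0 (little-endian) → word 0xa008
seq:5 @ bit 0 → (0xa008>>0)&0x1f = 0x8
lvl:4 @ bit 5 → (0xa008>>5)&0xf = 0x0
id:5 @ bit 9 → (0xa008>>9)&0x1f = 0x10  ←
bank:2 @ bit 14 → (0xa008>>14)&0x3 = 0x2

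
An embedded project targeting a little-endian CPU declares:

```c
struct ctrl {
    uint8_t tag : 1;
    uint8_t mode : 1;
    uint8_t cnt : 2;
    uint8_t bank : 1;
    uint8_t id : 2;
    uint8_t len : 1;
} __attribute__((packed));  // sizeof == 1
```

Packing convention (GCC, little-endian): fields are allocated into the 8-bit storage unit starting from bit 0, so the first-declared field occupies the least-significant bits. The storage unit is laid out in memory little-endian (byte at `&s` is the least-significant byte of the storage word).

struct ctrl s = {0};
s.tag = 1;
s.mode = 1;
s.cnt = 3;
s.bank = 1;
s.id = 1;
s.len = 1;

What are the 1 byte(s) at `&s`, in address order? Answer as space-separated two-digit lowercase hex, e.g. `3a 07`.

bf

[0+:1] tag=1 & 0x1 = 0x1; word=0x01
[1+:1] mode=1 & 0x1 = 0x1; word=0x03
[2+:2] cnt=3 & 0x3 = 0x3; word=0x0f
[4+:1] bank=1 & 0x1 = 0x1; word=0x1f
[5+:2] id=1 & 0x3 = 0x1; word=0x3f
[7+:1] len=1 & 0x1 = 0x1; word=0xbf
word = 0xbf → little-endian bytes:
  [0]=0xbf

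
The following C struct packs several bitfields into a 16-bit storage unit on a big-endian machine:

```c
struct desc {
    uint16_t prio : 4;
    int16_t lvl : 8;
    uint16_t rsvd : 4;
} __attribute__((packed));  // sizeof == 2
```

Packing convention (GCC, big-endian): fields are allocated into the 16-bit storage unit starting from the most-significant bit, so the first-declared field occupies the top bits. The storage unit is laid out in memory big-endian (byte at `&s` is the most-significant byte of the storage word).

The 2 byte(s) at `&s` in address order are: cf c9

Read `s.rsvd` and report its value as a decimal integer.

9

[0]=0xcf [1]=0xc9 (big-endian) → word 0xcfc9
prio:4 @ bit 12 → (0xcfc9>>12)&0xf = 0xc
lvl:8 @ bit 4 → (0xcfc9>>4)&0xff = 0xfc
rsvd:4 @ bit 0 → (0xcfc9>>0)&0xf = 0x9  ←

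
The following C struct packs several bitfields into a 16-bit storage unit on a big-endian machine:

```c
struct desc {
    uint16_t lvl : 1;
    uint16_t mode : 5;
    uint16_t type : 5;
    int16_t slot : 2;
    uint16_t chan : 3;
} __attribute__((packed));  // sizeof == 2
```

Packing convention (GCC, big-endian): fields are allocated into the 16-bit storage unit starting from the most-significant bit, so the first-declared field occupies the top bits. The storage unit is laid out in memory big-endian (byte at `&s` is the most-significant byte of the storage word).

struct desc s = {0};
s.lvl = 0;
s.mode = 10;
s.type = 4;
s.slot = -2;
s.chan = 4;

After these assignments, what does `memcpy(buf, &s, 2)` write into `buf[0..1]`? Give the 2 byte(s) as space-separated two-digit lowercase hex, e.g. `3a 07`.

28 94

lvl:1 = 0 → 0x0 << 15 → word 0x0000
mode:5 = 10 → 0xa << 10 → word 0x2800
type:5 = 4 → 0x4 << 5 → word 0x2880
slot:2 = -2 → 0x2 << 3 → word 0x2890
chan:3 = 4 → 0x4 << 0 → word 0x2894
word = 0x2894 → big-endian bytes:
  [0]=0x28  [1]=0x94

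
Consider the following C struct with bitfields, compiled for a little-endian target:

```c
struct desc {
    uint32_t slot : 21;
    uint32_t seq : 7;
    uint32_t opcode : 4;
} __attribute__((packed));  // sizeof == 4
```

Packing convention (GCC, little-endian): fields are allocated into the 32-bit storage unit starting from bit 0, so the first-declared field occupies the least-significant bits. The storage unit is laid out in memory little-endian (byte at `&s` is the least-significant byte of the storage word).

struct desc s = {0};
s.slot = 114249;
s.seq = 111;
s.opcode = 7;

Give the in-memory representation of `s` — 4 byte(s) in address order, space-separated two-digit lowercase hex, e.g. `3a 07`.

49 be e1 7d

slot:21 = 114249 → 0x1be49 << 0 → word 0x0001be49
seq:7 = 111 → 0x6f << 21 → word 0x0de1be49
opcode:4 = 7 → 0x7 << 28 → word 0x7de1be49
word = 0x7de1be49 → little-endian bytes:
  [0]=0x49  [1]=0xbe  [2]=0xe1  [3]=0x7d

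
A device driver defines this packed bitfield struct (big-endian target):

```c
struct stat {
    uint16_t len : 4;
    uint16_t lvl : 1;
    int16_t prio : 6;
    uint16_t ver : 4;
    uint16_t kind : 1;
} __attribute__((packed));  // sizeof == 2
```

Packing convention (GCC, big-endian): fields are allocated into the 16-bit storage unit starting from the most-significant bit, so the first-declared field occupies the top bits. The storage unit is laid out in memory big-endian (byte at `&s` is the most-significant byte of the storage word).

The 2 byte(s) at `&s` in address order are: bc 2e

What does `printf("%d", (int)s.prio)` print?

[0]=0xbc [1]=0x2e (big-endian) → word 0xbc2e
len [12+:4] = (word>>12) & 0xf = 11
lvl [11+:1] = (word>>11) & 0x1 = 1
prio [5+:6] = (word>>5) & 0x3f = 33  ←
ver [1+:4] = (word>>1) & 0xf = 7
kind [0+:1] = (word>>0) & 0x1 = 0
prio signed 6b, MSB=1: 33 - 64 = -31

-31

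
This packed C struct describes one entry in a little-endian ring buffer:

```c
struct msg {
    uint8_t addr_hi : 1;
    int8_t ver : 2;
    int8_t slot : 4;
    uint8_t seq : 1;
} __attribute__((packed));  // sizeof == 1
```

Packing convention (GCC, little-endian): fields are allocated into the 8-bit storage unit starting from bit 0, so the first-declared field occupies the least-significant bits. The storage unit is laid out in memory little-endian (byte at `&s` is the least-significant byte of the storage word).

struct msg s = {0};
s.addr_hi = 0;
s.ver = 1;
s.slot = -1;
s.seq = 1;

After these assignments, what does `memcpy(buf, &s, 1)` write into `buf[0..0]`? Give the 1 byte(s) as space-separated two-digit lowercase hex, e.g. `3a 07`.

addr_hi:1 = 0 → 0x0 << 0 → word 0x00
ver:2 = 1 → 0x1 << 1 → word 0x02
slot:4 = -1 → 0xf << 3 → word 0x7a
seq:1 = 1 → 0x1 << 7 → word 0xfa
word = 0xfa → little-endian bytes:
  [0]=0xfa

fa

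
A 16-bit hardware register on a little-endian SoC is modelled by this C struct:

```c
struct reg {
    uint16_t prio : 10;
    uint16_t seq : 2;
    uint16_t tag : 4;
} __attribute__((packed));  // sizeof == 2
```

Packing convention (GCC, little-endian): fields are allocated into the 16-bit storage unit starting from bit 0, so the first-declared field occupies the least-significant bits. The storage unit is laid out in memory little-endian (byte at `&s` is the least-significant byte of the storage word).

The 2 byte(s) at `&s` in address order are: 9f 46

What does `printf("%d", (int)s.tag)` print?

[0]=0x9f [1]=0x46 (little-endian) → word 0x469f
prio [0+:10] = (word>>0) & 0x3ff = 671
seq [10+:2] = (word>>10) & 0x3 = 1
tag [12+:4] = (word>>12) & 0xf = 4  ←

4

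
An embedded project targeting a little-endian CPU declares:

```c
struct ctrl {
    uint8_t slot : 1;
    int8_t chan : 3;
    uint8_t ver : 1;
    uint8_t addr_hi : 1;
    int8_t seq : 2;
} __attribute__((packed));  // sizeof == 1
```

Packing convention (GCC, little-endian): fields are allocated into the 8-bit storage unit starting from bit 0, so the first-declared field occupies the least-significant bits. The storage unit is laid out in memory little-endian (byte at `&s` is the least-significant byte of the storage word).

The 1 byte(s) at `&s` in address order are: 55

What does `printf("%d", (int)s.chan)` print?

2

[0]=0x55 (little-endian) → word 0x55
slot [0+:1] = (word>>0) & 0x1 = 1
chan [1+:3] = (word>>1) & 0x7 = 2  ←
ver [4+:1] = (word>>4) & 0x1 = 1
addr_hi [5+:1] = (word>>5) & 0x1 = 0
seq [6+:2] = (word>>6) & 0x3 = 1
chan signed 3b, MSB=0: value = 2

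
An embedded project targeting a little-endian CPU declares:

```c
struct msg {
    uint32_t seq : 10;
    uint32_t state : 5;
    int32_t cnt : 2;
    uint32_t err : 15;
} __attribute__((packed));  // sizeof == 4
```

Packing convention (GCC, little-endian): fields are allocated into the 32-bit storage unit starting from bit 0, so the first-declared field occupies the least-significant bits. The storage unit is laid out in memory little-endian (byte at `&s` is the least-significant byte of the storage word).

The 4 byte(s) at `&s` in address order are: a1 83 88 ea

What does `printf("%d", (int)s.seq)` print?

[0]=0xa1 [1]=0x83 [2]=0x88 [3]=0xea (little-endian) → word 0xea8883a1
seq [0+:10] = (word>>0) & 0x3ff = 929  ←
state [10+:5] = (word>>10) & 0x1f = 0
cnt [15+:2] = (word>>15) & 0x3 = 1
err [17+:15] = (word>>17) & 0x7fff = 30020

929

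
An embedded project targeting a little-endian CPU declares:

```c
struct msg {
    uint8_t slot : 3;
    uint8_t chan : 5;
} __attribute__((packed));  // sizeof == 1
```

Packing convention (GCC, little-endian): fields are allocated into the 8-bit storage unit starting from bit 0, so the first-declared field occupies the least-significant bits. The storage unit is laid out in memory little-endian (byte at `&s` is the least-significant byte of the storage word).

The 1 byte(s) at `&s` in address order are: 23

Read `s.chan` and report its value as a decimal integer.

4

[0]=0x23 (little-endian) → word 0x23
slot:3 @ bit 0 → (0x23>>0)&0x7 = 0x3
chan:5 @ bit 3 → (0x23>>3)&0x1f = 0x4  ←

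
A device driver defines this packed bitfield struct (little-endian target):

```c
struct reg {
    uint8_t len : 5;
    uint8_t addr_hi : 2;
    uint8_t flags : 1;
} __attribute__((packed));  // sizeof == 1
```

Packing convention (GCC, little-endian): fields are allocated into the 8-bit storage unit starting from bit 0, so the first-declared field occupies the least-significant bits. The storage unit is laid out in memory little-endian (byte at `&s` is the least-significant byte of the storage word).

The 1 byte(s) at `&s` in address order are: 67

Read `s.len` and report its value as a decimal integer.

7

[0]=0x67 (little-endian) → word 0x67
len [0+:5] = (word>>0) & 0x1f = 7  ←
addr_hi [5+:2] = (word>>5) & 0x3 = 3
flags [7+:1] = (word>>7) & 0x1 = 0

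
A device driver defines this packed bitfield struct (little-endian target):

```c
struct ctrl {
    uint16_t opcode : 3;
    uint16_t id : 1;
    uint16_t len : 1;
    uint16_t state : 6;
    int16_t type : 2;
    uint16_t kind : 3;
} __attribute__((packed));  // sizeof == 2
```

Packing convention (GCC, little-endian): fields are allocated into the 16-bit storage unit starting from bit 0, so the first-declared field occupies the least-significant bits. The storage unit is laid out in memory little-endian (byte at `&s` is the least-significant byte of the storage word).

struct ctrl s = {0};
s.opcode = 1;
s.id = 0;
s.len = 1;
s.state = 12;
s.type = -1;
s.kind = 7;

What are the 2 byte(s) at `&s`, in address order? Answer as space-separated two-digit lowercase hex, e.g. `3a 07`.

opcode (3b) val=1 bits=0x1 at bit 0: 0x0001
id (1b) val=0 bits=0x0 at bit 3: 0x0001
len (1b) val=1 bits=0x1 at bit 4: 0x0011
state (6b) val=12 bits=0xc at bit 5: 0x0191
type (2b) val=-1 bits=0x3 at bit 11: 0x1991
kind (3b) val=7 bits=0x7 at bit 13: 0xf991
word = 0xf991 → little-endian bytes:
  [0]=0x91  [1]=0xf9

91 f9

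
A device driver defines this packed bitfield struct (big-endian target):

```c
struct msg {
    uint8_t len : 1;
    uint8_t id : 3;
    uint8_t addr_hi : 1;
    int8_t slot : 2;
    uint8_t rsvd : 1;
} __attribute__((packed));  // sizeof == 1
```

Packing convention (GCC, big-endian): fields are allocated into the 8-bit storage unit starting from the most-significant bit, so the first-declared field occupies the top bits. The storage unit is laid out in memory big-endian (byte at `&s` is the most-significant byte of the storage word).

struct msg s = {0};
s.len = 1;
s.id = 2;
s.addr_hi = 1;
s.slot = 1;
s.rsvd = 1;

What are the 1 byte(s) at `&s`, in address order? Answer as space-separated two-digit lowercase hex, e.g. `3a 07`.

len:1 = 1 → 0x1 << 7 → word 0x80
id:3 = 2 → 0x2 << 4 → word 0xa0
addr_hi:1 = 1 → 0x1 << 3 → word 0xa8
slot:2 = 1 → 0x1 << 1 → word 0xaa
rsvd:1 = 1 → 0x1 << 0 → word 0xab
word = 0xab → big-endian bytes:
  [0]=0xab

ab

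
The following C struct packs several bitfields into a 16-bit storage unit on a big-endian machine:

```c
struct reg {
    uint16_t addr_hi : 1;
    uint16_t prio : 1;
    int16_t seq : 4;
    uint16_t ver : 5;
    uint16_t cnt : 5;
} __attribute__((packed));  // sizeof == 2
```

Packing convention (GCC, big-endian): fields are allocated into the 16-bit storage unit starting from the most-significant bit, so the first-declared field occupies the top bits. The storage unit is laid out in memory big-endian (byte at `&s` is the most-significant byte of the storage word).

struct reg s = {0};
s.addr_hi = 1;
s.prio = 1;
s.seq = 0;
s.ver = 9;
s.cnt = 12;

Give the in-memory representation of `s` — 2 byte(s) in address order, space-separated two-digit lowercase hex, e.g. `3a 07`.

addr_hi:1 = 1 → 0x1 << 15 → word 0x8000
prio:1 = 1 → 0x1 << 14 → word 0xc000
seq:4 = 0 → 0x0 << 10 → word 0xc000
ver:5 = 9 → 0x9 << 5 → word 0xc120
cnt:5 = 12 → 0xc << 0 → word 0xc12c
word = 0xc12c → big-endian bytes:
  [0]=0xc1  [1]=0x2c

c1 2c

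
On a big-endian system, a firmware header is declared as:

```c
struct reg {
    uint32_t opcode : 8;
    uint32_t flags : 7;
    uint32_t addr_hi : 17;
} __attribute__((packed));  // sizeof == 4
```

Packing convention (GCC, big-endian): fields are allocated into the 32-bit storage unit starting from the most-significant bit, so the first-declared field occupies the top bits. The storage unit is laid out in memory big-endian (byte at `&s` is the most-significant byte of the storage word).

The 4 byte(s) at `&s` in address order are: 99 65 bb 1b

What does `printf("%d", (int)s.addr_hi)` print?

113435

[0]=0x99 [1]=0x65 [2]=0xbb [3]=0x1b (big-endian) → word 0x9965bb1b
opcode [24+:8] = (word>>24) & 0xff = 153
flags [17+:7] = (word>>17) & 0x7f = 50
addr_hi [0+:17] = (word>>0) & 0x1ffff = 113435  ←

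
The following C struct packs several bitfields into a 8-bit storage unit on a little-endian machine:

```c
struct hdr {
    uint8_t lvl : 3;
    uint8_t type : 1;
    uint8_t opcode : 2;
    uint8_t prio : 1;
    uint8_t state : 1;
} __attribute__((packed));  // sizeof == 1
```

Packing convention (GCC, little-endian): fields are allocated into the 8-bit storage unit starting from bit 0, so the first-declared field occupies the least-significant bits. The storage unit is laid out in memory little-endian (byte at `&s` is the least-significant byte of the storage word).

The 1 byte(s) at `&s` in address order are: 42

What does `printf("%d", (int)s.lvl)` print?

[0]=0x42 (little-endian) → word 0x42
lvl:3 @ bit 0 → (0x42>>0)&0x7 = 0x2  ←
type:1 @ bit 3 → (0x42>>3)&0x1 = 0x0
opcode:2 @ bit 4 → (0x42>>4)&0x3 = 0x0
prio:1 @ bit 6 → (0x42>>6)&0x1 = 0x1
state:1 @ bit 7 → (0x42>>7)&0x1 = 0x0

2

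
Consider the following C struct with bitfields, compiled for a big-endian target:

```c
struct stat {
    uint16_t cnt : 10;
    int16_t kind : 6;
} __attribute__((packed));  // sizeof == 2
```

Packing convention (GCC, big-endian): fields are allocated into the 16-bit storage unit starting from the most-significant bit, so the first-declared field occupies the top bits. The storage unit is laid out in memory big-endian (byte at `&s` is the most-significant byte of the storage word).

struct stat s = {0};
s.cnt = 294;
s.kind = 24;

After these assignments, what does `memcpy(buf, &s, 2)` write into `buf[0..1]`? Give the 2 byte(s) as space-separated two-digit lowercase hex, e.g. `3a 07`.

49 98

cnt (10b) val=294 bits=0x126 at bit 6: 0x4980
kind (6b) val=24 bits=0x18 at bit 0: 0x4998
word = 0x4998 → big-endian bytes:
  [0]=0x49  [1]=0x98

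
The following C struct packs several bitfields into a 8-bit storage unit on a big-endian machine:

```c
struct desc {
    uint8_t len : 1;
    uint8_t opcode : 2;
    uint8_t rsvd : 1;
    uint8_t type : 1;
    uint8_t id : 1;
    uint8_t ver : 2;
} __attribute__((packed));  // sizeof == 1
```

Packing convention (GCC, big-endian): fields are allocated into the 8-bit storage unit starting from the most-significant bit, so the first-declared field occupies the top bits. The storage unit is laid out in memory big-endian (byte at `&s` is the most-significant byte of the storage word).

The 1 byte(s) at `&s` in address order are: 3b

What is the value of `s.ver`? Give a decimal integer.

3

[0]=0x3b (big-endian) → word 0x3b
len [7+:1] = (word>>7) & 0x1 = 0
opcode [5+:2] = (word>>5) & 0x3 = 1
rsvd [4+:1] = (word>>4) & 0x1 = 1
type [3+:1] = (word>>3) & 0x1 = 1
id [2+:1] = (word>>2) & 0x1 = 0
ver [0+:2] = (word>>0) & 0x3 = 3  ←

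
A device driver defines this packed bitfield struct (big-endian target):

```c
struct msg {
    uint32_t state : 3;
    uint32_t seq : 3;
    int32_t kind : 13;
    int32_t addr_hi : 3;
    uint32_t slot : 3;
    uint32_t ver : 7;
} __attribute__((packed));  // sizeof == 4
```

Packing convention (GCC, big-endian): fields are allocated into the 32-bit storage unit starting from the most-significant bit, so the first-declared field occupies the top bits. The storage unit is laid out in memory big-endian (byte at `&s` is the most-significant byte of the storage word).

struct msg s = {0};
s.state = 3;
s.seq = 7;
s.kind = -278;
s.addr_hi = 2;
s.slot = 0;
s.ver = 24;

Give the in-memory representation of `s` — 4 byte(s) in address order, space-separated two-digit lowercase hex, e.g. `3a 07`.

7f dd 48 18

state:3 = 3 → 0x3 << 29 → word 0x60000000
seq:3 = 7 → 0x7 << 26 → word 0x7c000000
kind:13 = -278 → 0x1eea << 13 → word 0x7fdd4000
addr_hi:3 = 2 → 0x2 << 10 → word 0x7fdd4800
slot:3 = 0 → 0x0 << 7 → word 0x7fdd4800
ver:7 = 24 → 0x18 << 0 → word 0x7fdd4818
word = 0x7fdd4818 → big-endian bytes:
  [0]=0x7f  [1]=0xdd  [2]=0x48  [3]=0x18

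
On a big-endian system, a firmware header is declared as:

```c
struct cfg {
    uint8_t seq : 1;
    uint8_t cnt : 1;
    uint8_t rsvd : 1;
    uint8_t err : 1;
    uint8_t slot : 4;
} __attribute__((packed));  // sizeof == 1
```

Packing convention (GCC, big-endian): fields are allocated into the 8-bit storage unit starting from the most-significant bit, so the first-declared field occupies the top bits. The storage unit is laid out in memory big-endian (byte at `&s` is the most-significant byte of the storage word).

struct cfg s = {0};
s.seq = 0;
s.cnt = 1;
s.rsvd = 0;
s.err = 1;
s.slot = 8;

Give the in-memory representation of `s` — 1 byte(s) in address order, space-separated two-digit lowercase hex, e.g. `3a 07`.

seq:1 = 0 → 0x0 << 7 → word 0x00
cnt:1 = 1 → 0x1 << 6 → word 0x40
rsvd:1 = 0 → 0x0 << 5 → word 0x40
err:1 = 1 → 0x1 << 4 → word 0x50
slot:4 = 8 → 0x8 << 0 → word 0x58
word = 0x58 → big-endian bytes:
  [0]=0x58

58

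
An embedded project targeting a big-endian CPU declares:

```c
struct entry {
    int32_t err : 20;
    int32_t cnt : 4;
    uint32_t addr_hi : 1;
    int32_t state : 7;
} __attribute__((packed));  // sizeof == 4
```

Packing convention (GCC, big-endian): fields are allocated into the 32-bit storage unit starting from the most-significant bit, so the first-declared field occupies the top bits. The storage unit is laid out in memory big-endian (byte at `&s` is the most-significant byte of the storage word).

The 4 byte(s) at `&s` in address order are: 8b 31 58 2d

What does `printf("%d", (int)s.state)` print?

45

[0]=0x8b [1]=0x31 [2]=0x58 [3]=0x2d (big-endian) → word 0x8b31582d
err [12+:20] = (word>>12) & 0xfffff = 570133
cnt [8+:4] = (word>>8) & 0xf = 8
addr_hi [7+:1] = (word>>7) & 0x1 = 0
state [0+:7] = (word>>0) & 0x7f = 45  ←
state signed 7b, MSB=0: value = 45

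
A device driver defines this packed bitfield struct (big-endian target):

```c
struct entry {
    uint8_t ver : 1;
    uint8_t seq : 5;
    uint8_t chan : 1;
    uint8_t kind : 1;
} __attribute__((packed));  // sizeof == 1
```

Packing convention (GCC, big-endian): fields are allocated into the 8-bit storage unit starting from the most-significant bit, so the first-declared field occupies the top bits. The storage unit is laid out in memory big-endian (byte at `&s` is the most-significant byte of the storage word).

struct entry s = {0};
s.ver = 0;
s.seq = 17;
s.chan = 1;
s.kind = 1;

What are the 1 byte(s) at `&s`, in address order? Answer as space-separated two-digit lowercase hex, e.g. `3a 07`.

ver:1 = 0 → 0x0 << 7 → word 0x00
seq:5 = 17 → 0x11 << 2 → word 0x44
chan:1 = 1 → 0x1 << 1 → word 0x46
kind:1 = 1 → 0x1 << 0 → word 0x47
word = 0x47 → big-endian bytes:
  [0]=0x47

47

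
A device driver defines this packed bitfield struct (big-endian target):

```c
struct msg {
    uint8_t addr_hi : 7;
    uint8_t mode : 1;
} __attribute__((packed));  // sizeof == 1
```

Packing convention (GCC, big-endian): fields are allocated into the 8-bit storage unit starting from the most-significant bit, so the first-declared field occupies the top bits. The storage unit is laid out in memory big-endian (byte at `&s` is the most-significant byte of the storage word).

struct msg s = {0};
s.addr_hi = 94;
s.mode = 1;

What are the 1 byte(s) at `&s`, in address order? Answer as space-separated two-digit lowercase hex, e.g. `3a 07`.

bd

[1+:7] addr_hi=94 & 0x7f = 0x5e; word=0xbc
[0+:1] mode=1 & 0x1 = 0x1; word=0xbd
word = 0xbd → big-endian bytes:
  [0]=0xbd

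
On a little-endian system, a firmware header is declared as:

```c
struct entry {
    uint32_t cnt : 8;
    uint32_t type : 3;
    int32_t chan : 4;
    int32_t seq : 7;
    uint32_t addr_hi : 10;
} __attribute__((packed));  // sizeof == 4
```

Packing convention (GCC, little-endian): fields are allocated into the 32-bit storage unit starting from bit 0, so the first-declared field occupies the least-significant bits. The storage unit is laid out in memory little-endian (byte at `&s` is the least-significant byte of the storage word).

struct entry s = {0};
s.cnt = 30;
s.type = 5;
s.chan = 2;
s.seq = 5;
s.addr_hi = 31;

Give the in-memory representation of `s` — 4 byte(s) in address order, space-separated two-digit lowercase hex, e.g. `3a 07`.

1e 95 c2 07

[0+:8] cnt=30 & 0xff = 0x1e; word=0x0000001e
[8+:3] type=5 & 0x7 = 0x5; word=0x0000051e
[11+:4] chan=2 & 0xf = 0x2; word=0x0000151e
[15+:7] seq=5 & 0x7f = 0x5; word=0x0002951e
[22+:10] addr_hi=31 & 0x3ff = 0x1f; word=0x07c2951e
word = 0x07c2951e → little-endian bytes:
  [0]=0x1e  [1]=0x95  [2]=0xc2  [3]=0x07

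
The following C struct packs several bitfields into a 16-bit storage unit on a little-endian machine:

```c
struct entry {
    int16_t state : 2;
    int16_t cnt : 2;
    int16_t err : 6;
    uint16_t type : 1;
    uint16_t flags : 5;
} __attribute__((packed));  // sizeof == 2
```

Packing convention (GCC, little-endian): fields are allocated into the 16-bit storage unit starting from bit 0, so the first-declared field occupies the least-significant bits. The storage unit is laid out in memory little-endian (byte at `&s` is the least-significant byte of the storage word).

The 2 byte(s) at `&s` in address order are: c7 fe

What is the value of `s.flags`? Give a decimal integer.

[0]=0xc7 [1]=0xfe (little-endian) → word 0xfec7
state [0+:2] = (word>>0) & 0x3 = 3
cnt [2+:2] = (word>>2) & 0x3 = 1
err [4+:6] = (word>>4) & 0x3f = 44
type [10+:1] = (word>>10) & 0x1 = 1
flags [11+:5] = (word>>11) & 0x1f = 31  ←

31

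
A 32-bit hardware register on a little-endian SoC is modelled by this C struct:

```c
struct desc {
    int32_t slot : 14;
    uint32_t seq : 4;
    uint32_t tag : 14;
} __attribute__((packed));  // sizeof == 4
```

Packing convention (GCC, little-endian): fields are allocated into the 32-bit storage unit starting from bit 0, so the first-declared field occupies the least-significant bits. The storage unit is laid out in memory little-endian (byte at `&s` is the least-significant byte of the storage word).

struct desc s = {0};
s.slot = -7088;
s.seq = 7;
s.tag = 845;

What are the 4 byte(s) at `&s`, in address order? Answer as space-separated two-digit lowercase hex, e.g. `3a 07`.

50 e4 35 0d

slot:14 = -7088 → 0x2450 << 0 → word 0x00002450
seq:4 = 7 → 0x7 << 14 → word 0x0001e450
tag:14 = 845 → 0x34d << 18 → word 0x0d35e450
word = 0x0d35e450 → little-endian bytes:
  [0]=0x50  [1]=0xe4  [2]=0x35  [3]=0x0d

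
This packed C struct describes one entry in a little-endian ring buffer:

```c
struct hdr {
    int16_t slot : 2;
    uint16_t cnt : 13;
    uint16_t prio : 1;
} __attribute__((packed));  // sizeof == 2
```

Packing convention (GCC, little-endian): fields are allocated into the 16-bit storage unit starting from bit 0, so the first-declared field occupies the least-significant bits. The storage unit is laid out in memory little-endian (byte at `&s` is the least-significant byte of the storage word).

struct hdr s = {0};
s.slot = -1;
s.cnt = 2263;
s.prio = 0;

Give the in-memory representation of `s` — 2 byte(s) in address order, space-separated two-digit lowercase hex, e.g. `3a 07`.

slot:2 = -1 → 0x3 << 0 → word 0x0003
cnt:13 = 2263 → 0x8d7 << 2 → word 0x235f
prio:1 = 0 → 0x0 << 15 → word 0x235f
word = 0x235f → little-endian bytes:
  [0]=0x5f  [1]=0x23

5f 23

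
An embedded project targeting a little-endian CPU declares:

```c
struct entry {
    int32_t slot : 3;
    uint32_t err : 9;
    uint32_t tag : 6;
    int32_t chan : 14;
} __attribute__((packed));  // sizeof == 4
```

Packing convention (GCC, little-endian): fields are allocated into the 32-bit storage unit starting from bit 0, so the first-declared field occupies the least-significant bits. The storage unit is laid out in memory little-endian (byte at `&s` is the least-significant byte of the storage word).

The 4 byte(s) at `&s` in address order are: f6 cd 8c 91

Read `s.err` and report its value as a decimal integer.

446

[0]=0xf6 [1]=0xcd [2]=0x8c [3]=0x91 (little-endian) → word 0x918ccdf6
slot [0+:3] = (word>>0) & 0x7 = 6
err [3+:9] = (word>>3) & 0x1ff = 446  ←
tag [12+:6] = (word>>12) & 0x3f = 12
chan [18+:14] = (word>>18) & 0x3fff = 9315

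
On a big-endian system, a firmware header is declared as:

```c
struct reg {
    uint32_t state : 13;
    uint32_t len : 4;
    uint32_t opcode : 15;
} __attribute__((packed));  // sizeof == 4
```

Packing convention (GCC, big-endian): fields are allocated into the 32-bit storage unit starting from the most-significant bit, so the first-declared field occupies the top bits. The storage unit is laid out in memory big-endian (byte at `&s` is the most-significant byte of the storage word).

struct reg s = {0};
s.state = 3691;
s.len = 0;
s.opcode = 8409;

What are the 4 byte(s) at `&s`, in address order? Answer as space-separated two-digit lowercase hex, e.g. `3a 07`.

state:13 = 3691 → 0xe6b << 19 → word 0x73580000
len:4 = 0 → 0x0 << 15 → word 0x73580000
opcode:15 = 8409 → 0x20d9 << 0 → word 0x735820d9
word = 0x735820d9 → big-endian bytes:
  [0]=0x73  [1]=0x58  [2]=0x20  [3]=0xd9

73 58 20 d9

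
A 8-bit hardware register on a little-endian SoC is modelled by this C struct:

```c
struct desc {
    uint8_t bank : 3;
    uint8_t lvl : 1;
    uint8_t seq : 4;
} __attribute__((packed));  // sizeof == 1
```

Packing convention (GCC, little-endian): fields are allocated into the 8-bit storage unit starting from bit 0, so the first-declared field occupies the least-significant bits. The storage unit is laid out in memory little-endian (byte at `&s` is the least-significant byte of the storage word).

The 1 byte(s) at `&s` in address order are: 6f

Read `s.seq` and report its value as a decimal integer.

[0]=0x6f (little-endian) → word 0x6f
bank:3 @ bit 0 → (0x6f>>0)&0x7 = 0x7
lvl:1 @ bit 3 → (0x6f>>3)&0x1 = 0x1
seq:4 @ bit 4 → (0x6f>>4)&0xf = 0x6  ←

6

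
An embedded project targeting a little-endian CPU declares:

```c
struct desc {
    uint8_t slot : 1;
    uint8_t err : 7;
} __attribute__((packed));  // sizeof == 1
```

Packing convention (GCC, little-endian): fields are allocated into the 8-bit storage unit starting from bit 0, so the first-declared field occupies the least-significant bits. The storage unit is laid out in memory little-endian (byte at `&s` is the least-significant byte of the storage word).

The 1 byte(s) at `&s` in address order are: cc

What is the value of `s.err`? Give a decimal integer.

[0]=0xcc (little-endian) → word 0xcc
slot:1 @ bit 0 → (0xcc>>0)&0x1 = 0x0
err:7 @ bit 1 → (0xcc>>1)&0x7f = 0x66  ←

102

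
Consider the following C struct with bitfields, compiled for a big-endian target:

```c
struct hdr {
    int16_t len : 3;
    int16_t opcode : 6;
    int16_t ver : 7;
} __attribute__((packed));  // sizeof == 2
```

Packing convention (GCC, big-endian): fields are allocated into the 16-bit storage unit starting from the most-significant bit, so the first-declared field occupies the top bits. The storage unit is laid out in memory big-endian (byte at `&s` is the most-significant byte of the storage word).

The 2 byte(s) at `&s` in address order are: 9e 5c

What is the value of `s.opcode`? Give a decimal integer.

-4

[0]=0x9e [1]=0x5c (big-endian) → word 0x9e5c
len:3 @ bit 13 → (0x9e5c>>13)&0x7 = 0x4
opcode:6 @ bit 7 → (0x9e5c>>7)&0x3f = 0x3c  ←
ver:7 @ bit 0 → (0x9e5c>>0)&0x7f = 0x5c
opcode signed 6b, MSB=1: 60 - 64 = -4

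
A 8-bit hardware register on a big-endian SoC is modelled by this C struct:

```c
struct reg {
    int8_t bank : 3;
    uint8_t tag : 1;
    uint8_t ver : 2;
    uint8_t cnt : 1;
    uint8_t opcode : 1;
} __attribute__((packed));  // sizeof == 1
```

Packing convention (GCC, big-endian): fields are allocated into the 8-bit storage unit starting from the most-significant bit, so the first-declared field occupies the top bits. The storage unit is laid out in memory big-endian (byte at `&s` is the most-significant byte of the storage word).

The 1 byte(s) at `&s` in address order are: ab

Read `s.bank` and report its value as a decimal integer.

-3

[0]=0xab (big-endian) → word 0xab
bank [5+:3] = (word>>5) & 0x7 = 5  ←
tag [4+:1] = (word>>4) & 0x1 = 0
ver [2+:2] = (word>>2) & 0x3 = 2
cnt [1+:1] = (word>>1) & 0x1 = 1
opcode [0+:1] = (word>>0) & 0x1 = 1
bank signed 3b, MSB=1: 5 - 8 = -3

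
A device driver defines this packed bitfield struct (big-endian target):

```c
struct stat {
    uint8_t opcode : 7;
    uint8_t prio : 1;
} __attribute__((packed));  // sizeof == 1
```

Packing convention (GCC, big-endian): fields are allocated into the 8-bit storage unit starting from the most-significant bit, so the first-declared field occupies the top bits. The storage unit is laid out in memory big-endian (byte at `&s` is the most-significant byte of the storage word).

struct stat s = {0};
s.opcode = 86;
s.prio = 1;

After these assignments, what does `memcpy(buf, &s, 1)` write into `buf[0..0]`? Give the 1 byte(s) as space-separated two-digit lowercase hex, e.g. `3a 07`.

opcode (7b) val=86 bits=0x56 at bit 1: 0xac
prio (1b) val=1 bits=0x1 at bit 0: 0xad
word = 0xad → big-endian bytes:
  [0]=0xad

ad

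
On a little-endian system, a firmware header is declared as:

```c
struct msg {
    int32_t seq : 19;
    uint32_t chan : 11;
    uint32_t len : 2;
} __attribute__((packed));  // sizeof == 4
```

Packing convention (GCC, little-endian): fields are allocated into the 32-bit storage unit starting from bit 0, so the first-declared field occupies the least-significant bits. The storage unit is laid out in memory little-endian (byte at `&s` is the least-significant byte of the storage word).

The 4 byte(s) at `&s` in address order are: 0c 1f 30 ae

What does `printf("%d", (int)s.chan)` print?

1478

[0]=0x0c [1]=0x1f [2]=0x30 [3]=0xae (little-endian) → word 0xae301f0c
seq [0+:19] = (word>>0) & 0x7ffff = 7948
chan [19+:11] = (word>>19) & 0x7ff = 1478  ←
len [30+:2] = (word>>30) & 0x3 = 2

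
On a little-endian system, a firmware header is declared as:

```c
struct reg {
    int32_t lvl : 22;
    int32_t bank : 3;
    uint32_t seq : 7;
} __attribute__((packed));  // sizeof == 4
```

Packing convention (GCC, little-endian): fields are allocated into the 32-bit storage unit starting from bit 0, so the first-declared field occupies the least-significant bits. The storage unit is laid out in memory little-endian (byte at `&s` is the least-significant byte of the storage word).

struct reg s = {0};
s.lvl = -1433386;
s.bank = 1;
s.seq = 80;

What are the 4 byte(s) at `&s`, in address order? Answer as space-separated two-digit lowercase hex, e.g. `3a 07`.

[0+:22] lvl=-1433386 & 0x3fffff = 0x2a20d6; word=0x002a20d6
[22+:3] bank=1 & 0x7 = 0x1; word=0x006a20d6
[25+:7] seq=80 & 0x7f = 0x50; word=0xa06a20d6
word = 0xa06a20d6 → little-endian bytes:
  [0]=0xd6  [1]=0x20  [2]=0x6a  [3]=0xa0

d6 20 6a a0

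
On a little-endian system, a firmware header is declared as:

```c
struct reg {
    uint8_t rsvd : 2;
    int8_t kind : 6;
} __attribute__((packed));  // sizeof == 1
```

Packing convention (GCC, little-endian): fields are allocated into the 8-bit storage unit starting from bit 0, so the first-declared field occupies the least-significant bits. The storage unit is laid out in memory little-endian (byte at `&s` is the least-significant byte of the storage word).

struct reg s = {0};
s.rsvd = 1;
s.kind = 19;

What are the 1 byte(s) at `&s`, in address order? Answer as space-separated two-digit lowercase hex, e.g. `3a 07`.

rsvd (2b) val=1 bits=0x1 at bit 0: 0x01
kind (6b) val=19 bits=0x13 at bit 2: 0x4d
word = 0x4d → little-endian bytes:
  [0]=0x4d

4d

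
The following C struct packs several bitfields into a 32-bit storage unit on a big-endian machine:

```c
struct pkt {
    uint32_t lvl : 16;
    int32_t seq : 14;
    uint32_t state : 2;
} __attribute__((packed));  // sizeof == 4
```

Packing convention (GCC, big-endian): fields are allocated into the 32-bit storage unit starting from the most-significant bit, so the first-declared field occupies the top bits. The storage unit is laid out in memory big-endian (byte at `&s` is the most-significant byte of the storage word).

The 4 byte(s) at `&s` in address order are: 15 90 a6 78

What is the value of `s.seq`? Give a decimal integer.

-5730

[0]=0x15 [1]=0x90 [2]=0xa6 [3]=0x78 (big-endian) → word 0x1590a678
lvl [16+:16] = (word>>16) & 0xffff = 5520
seq [2+:14] = (word>>2) & 0x3fff = 10654  ←
state [0+:2] = (word>>0) & 0x3 = 0
seq signed 14b, MSB=1: 10654 - 16384 = -5730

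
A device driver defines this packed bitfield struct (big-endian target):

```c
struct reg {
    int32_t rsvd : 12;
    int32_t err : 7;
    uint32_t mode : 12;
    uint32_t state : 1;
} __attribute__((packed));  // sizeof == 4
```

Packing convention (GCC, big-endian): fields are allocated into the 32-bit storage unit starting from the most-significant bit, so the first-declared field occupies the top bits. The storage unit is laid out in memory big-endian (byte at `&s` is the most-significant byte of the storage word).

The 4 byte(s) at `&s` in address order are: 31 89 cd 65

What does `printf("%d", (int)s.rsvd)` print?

[0]=0x31 [1]=0x89 [2]=0xcd [3]=0x65 (big-endian) → word 0x3189cd65
rsvd [20+:12] = (word>>20) & 0xfff = 792  ←
err [13+:7] = (word>>13) & 0x7f = 78
mode [1+:12] = (word>>1) & 0xfff = 1714
state [0+:1] = (word>>0) & 0x1 = 1
rsvd signed 12b, MSB=0: value = 792

792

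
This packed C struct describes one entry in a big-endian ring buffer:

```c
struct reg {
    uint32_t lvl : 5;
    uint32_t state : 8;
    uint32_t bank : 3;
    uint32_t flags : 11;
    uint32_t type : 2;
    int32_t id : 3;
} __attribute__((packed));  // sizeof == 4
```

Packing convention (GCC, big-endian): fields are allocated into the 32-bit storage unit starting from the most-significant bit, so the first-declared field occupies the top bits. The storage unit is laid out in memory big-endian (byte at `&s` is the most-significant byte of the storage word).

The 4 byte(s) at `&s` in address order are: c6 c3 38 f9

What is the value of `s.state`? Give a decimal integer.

216

[0]=0xc6 [1]=0xc3 [2]=0x38 [3]=0xf9 (big-endian) → word 0xc6c338f9
lvl:5 @ bit 27 → (0xc6c338f9>>27)&0x1f = 0x18
state:8 @ bit 19 → (0xc6c338f9>>19)&0xff = 0xd8  ←
bank:3 @ bit 16 → (0xc6c338f9>>16)&0x7 = 0x3
flags:11 @ bit 5 → (0xc6c338f9>>5)&0x7ff = 0x1c7
type:2 @ bit 3 → (0xc6c338f9>>3)&0x3 = 0x3
id:3 @ bit 0 → (0xc6c338f9>>0)&0x7 = 0x1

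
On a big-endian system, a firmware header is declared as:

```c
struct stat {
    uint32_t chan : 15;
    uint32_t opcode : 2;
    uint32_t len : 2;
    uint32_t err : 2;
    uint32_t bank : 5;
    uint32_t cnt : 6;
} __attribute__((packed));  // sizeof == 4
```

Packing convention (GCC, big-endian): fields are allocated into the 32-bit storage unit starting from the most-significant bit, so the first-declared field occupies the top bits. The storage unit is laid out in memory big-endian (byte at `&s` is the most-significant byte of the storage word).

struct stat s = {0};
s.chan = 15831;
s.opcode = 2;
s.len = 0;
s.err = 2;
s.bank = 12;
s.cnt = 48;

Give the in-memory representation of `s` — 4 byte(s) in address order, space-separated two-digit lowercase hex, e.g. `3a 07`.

7b af 13 30

[17+:15] chan=15831 & 0x7fff = 0x3dd7; word=0x7bae0000
[15+:2] opcode=2 & 0x3 = 0x2; word=0x7baf0000
[13+:2] len=0 & 0x3 = 0x0; word=0x7baf0000
[11+:2] err=2 & 0x3 = 0x2; word=0x7baf1000
[6+:5] bank=12 & 0x1f = 0xc; word=0x7baf1300
[0+:6] cnt=48 & 0x3f = 0x30; word=0x7baf1330
word = 0x7baf1330 → big-endian bytes:
  [0]=0x7b  [1]=0xaf  [2]=0x13  [3]=0x30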